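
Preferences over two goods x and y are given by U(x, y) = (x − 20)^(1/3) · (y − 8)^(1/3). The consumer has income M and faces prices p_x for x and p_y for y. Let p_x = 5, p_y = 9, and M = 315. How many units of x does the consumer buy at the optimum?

x* = 34.3

Substituting into the budget: x* = 20 + 0.5·(M − 20·p_x − 8·p_y)/p_x, and y* = 8 + 0.5·(…)/p_y.
Discretionary income = 315 − 20·5 − 8·9 = 143; x* = 20 + 0.5·143/5 = 34.3.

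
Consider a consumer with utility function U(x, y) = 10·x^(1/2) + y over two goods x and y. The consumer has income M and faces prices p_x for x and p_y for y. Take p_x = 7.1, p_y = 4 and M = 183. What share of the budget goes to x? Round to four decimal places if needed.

Utility is quasi-linear in y; the FOC for x is 5/√x = p_x/p_y.
Solve: √x = 5·p_y/p_x, so x*(p_x,p_y) = (5·p_y/p_x)², and y* = (M − p_x·x*)/p_y.
Plugging in: x* = (5·4/7.1)² = 7.9349, y* = 31.6655.
Expenditure on x: 7.1·7.9349 = 56.338; share = 0.3079.

share on x = 0.3079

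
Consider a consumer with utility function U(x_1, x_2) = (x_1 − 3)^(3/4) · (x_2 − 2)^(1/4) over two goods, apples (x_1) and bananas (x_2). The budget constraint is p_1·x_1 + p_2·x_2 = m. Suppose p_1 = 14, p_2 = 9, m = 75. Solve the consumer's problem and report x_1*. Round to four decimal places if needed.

Discretionary income = 75 − 3·14 − 2·9 = 15; x_1* = 3 + 0.75·15/14 = 3.8036.

x_1* = 3.8036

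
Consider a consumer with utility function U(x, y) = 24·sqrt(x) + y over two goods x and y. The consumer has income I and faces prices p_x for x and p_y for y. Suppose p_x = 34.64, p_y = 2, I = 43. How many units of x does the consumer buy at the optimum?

x* = 0.48

Set MRS = p_x/p_y: 12·x^(−1/2) = p_x/p_y.
Solve: √x = 12·p_y/p_x, so x*(p_x,p_y) = (12·p_y/p_x)², and y* = (I − p_x·x*)/p_y.
Plugging in: x* = (12·2/34.64)² = 0.48.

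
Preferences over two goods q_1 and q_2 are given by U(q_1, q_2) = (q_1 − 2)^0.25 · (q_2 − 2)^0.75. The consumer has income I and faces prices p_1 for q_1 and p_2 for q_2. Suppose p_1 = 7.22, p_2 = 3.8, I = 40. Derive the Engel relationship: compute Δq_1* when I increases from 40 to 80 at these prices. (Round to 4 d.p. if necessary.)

Substituting into the budget: q_1* = 2 + 0.25·(I − 2·p_1 − 2·p_2)/p_1, and q_2* = 2 + 0.75·(…)/p_2.
Discretionary income = 40 − 2·7.22 − 2·3.8 = 17.96; q_1* = 2 + 0.25·17.96/7.22 = 2.6219.
At I' = 80: q_1* = 4.0069. Change: 4.0069 − 2.6219 = 1.385.

Δq_1* = 1.385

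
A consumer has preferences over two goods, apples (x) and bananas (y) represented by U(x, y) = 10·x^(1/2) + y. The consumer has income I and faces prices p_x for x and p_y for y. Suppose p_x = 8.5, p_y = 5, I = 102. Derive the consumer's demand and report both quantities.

x* = 8.6505, y* = 5.6941

MU_x = 5/√x, MU_y = 1. Tangency: 5/√x = p_x/p_y.
Solve: √x = 5·p_y/p_x, so x*(p_x,p_y) = (5·p_y/p_x)², and y* = (I − p_x·x*)/p_y.
Plugging in: x* = (5·5/8.5)² = 8.6505, y* = 5.6941.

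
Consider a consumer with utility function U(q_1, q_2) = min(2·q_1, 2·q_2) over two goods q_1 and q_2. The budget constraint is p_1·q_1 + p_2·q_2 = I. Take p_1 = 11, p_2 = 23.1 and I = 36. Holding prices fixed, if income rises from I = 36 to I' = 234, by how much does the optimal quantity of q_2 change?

With perfect complements, no substitution: consume in ratio q_1:q_2 = 2:2.
Budget: p_1·q_1 + p_2·q_1 = I, so (2·p_1 + 2·p_2)·q_1 = 2·I.
Demand: q_1*(p_1,p_2,I) = 2·I/(2·p_1 + 2·p_2), q_2* = 2·I/(2·p_1 + 2·p_2).
Here 2·11 + 2·23.1 = 68.2, giving q_2* = 1.0557.
At I' = 234: q_2* = 6.8622. Change: 6.8622 − 1.0557 = 5.8065.

Δq_2* = 5.8065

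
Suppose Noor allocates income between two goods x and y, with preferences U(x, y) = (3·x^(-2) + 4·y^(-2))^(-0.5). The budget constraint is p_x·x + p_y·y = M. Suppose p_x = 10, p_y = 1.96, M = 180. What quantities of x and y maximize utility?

x* = 13.1255, y* = 24.87

MU_x ∝ 3·x^(-3), MU_y ∝ 4·y^(-3), so MRS = (3/4)·(y/x)^(3) = p_x/p_y.
Solve for the ratio: y/x = [(4/3)·p_x/p_y]^(1/3).
With the ratio pinned down, the budget gives x* = M/(p_x + p_y·(y/x)) and y* = (y/x)·x*.
Numerically y/x = 1.894789, so x* = 180/(10 + 1.96·1.894789) = 13.1255 and y* = 1.894789·13.1255 = 24.87.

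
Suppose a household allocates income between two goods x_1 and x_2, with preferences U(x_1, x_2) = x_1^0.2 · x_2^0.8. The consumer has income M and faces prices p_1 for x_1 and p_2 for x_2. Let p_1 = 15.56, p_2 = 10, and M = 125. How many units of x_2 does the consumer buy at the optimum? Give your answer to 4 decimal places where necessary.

x_2* = 10

The MRS is (1/4)·x_2/x_1. Set MRS = p_1/p_2.
Rearranging, p_2·x_2 = 4·p_1·x_1. Substituting into the budget gives p_1·x_1·(1 + 4) = M.
Demand: x_1*(p_1,p_2,M) = 0.2·M/p_1 and x_2* = 0.8·M/p_2.
At p_1=15.56, p_2=10, M=125: x_2* = 0.8·125/10 = 10.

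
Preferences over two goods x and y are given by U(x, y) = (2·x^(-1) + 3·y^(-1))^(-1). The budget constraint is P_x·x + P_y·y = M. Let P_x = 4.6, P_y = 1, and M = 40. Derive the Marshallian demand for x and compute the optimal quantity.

x* = 5.535

MU_x ∝ 2·x^(-2), MU_y ∝ 3·y^(-2), so MRS = (2/3)·(y/x)^(2) = P_x/P_y.
Solve for the ratio: y/x = [(3/2)·P_x/P_y]^(0.5).
Substitute y = (y/x)·x into the budget: x* = M/(P_x + P_y·(y/x)).
Numerically y/x = 2.626785, so x* = 40/(4.6 + 1·2.626785) = 5.535.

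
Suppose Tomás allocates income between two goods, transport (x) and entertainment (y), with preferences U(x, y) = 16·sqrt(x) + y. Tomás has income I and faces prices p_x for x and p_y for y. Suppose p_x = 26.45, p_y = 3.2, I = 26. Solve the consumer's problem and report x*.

x* = 0.9368

Set MRS = p_x/p_y: 8·x^(−1/2) = p_x/p_y.
Thus x* = (8·p_y/p_x)² — independent of I — with the rest of income spent on y.
Plugging in: x* = (8·3.2/26.45)² = 0.9368.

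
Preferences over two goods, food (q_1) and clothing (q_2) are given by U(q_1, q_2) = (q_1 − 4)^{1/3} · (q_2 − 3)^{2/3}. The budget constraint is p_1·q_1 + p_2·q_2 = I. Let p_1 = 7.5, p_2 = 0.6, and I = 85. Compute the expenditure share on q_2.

Let q_1' = q_1−4, q_2' = q_2−3. MRS = (1/2)·q_2'/q_1' = p_1/p_2.
After buying the subsistence bundle (4, 3), a share 1/3 of the remaining income goes to q_1: q_1* = 4 + 1/3·(I − 4p_1 − 3p_2)/p_1.
Discretionary income = 85 − 4·7.5 − 3·0.6 = 53.2; q_1* = 4 + 1/3·53.2/7.5 = 6.3644; q_2* = 3 + 2/3·53.2/0.6 = 62.1111.
Expenditure on q_2: 0.6·62.1111 = 37.2667; share = 0.4384.

share on q_2 = 0.4384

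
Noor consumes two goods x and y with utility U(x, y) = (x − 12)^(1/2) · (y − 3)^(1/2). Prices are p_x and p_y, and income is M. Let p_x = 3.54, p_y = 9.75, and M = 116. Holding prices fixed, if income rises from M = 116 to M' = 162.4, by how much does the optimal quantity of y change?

This is Cobb-Douglas in (x−12, y−3): tangency gives 0.5·p_y·(y−3) = 0.5·p_x·(x−12).
After buying the subsistence bundle (12, 3), a share 0.5 of the remaining income goes to x: x* = 12 + 0.5·(M − 12p_x − 3p_y)/p_x.
Discretionary income = 116 − 12·3.54 − 3·9.75 = 44.27; y* = 3 + 0.5·44.27/9.75 = 5.2703.
At M' = 162.4: y* = 7.6497. Change: 7.6497 − 5.2703 = 2.3795.

Δy* = 2.3795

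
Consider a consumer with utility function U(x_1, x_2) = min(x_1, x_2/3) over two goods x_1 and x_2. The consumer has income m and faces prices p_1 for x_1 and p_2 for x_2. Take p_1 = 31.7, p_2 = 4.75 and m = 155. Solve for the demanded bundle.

Leontief preferences: the optimum is at the kink where x_1/1 = x_2/3, i.e. x_2 = 3·x_1.
Budget: p_1·x_1 + p_2·3·x_1 = m, so (p_1 + 3·p_2)·x_1 = m.
Demand: x_1*(p_1,p_2,m) = m/(p_1 + 3·p_2), x_2* = 3·m/(p_1 + 3·p_2).
Here 31.7 + 3·4.75 = 45.95, giving x_1* = 3.3732 and x_2* = 10.1197.

x_1* = 3.3732, x_2* = 10.1197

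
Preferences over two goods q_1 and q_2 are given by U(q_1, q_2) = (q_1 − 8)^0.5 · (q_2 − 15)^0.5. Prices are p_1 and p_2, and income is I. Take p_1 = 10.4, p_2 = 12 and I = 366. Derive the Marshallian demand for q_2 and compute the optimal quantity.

q_2* = 19.2833

Let q_1' = q_1−8, q_2' = q_2−15. MRS = q_2'/q_1' = p_1/p_2.
Substituting into the budget: q_1* = 8 + 0.5·(I − 8·p_1 − 15·p_2)/p_1, and q_2* = 15 + 0.5·(…)/p_2.
Discretionary income = 366 − 8·10.4 − 15·12 = 102.8; q_2* = 15 + 0.5·102.8/12 = 19.2833.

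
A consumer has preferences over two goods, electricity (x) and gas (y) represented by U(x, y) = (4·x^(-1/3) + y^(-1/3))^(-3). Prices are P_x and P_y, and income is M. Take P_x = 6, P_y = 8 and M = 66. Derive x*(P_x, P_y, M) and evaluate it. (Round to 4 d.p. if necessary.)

x* = 7.9715

From the CES first-order condition, 4·(y/x)^(4/3) = P_x/P_y.
Solve for the ratio: y/x = [(1/4)·P_x/P_y]^(0.75).
With the ratio pinned down, the budget gives x* = M/(P_x + P_y·(y/x)) and y* = (y/x)·x*.
Numerically y/x = 0.284938, so x* = 66/(6 + 8·0.284938) = 7.9715.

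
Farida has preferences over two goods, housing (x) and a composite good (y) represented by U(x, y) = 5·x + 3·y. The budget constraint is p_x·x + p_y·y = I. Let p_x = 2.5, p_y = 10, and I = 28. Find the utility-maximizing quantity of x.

x* = 11.2

Linear utility — the consumer picks whichever good has higher MU/price: 5/2.5 = 2 vs 3/10 = 0.3.
x gives more utility per dollar, so spend all income on x: x* = I/p_x, y* = 0.
Numerically: x* = 11.2, y* = 0.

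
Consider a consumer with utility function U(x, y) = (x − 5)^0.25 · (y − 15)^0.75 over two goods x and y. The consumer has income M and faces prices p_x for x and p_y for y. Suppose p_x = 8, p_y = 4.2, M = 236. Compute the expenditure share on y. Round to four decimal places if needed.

share on y = 0.6896

This is Cobb-Douglas in (x−5, y−15): tangency gives 0.25·p_y·(y−15) = 0.75·p_x·(x−5).
After buying the subsistence bundle (5, 15), a share 0.25 of the remaining income goes to x: x* = 5 + 0.25·(M − 5p_x − 15p_y)/p_x.
Discretionary income = 236 − 5·8 − 15·4.2 = 133; x* = 5 + 0.25·133/8 = 9.1562; y* = 15 + 0.75·133/4.2 = 38.75.
Expenditure on y: 4.2·38.75 = 162.75; share = 0.6896.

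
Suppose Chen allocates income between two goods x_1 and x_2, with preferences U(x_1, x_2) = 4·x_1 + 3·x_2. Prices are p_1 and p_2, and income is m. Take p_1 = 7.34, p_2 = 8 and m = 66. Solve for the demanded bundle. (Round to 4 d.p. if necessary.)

x_1* = 8.9918, x_2* = 0

Perfect substitutes: compare marginal utility per dollar. 4/p_1 vs 3/p_2 → 0.545 vs 0.375.
x_1 gives more utility per dollar, so spend all income on x_1: x_1* = m/p_1, x_2* = 0.
Numerically: x_1* = 8.9918, x_2* = 0.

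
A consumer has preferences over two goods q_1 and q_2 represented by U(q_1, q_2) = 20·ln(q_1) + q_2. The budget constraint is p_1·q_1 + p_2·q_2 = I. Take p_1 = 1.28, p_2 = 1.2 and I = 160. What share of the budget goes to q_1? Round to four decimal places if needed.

At the given prices: q_1* = 20·1.2/1.28 = 18.75, and q_2* = 113.3333.
Expenditure on q_1: 1.28·18.75 = 24; share = 0.15.

share on q_1 = 0.15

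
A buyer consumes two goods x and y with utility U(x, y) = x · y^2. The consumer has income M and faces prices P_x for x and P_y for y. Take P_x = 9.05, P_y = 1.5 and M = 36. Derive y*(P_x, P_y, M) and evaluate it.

y* = 16

MU_x/MU_y = (y)/(2·x); tangency sets this equal to P_x/P_y.
So P_y·y = 2·P_x·x; combined with the budget, a share 1/3 of income goes to x.
Demand: x*(P_x,P_y,M) = 1/3·M/P_x and y* = 2/3·M/P_y.
At P_x=9.05, P_y=1.5, M=36: y* = 2/3·36/1.5 = 16.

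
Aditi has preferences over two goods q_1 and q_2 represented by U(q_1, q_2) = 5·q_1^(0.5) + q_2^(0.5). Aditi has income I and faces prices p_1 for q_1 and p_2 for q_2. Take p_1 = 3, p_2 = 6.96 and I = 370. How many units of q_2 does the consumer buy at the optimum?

Substitute q_2 = (q_2/q_1)·q_1 into the budget: q_1* = I/(p_1 + p_2·(q_2/q_1)).
Numerically q_2/q_1 = 0.007432, so q_1* = 370/(3 + 6.96·0.007432) = 121.2429 and q_2* = 0.007432·121.2429 = 0.901.

q_2* = 0.901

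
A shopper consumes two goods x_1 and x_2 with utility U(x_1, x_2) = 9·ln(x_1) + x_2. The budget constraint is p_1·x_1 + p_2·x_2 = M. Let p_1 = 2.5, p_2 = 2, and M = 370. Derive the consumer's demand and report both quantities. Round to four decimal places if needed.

x_1* = 7.2, x_2* = 176

MU_x_1 = 9/x_1, MU_x_2 = 1. Tangency: 9/x_1 = p_1/p_2.
So x_1*(p_1,p_2) = 9·p_2/p_1, independent of income; and x_2* = (M − 9·p_2)/p_2.
At the given prices: x_1* = 9·2/2.5 = 7.2, and x_2* = 176.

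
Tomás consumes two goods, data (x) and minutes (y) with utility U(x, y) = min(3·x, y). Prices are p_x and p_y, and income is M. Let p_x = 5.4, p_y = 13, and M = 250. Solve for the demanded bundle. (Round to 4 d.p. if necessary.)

Leontief preferences: the optimum is at the kink where x/1 = y/3, i.e. y = 3·x.
Budget: p_x·x + p_y·3·x = M, so (p_x + 3·p_y)·x = M.
Demand: x*(p_x,p_y,M) = M/(p_x + 3·p_y), y* = 3·M/(p_x + 3·p_y).
Here 5.4 + 3·13 = 44.4, giving x* = 5.6306 and y* = 16.8919.

x* = 5.6306, y* = 16.8919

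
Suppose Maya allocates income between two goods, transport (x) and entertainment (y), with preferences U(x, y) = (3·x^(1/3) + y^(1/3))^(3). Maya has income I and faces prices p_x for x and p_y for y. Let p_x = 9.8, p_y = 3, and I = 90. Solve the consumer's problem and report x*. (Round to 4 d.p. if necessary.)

x* = 6.8137

MRS = MU_x/MU_y = 3·(y/x)^(2/3). Set equal to p_x/p_y.
Solve for the ratio: y/x = [(1/3)·p_x/p_y]^(1.5).
Substitute y = (y/x)·x into the budget: x* = I/(p_x + p_y·(y/x)).
Numerically y/x = 1.136254, so x* = 90/(9.8 + 3·1.136254) = 6.8137.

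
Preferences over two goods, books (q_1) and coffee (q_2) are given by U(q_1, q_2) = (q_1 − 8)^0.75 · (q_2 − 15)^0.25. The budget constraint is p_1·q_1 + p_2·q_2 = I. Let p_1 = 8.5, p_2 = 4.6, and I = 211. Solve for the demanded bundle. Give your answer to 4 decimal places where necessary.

q_1* = 14.5294, q_2* = 19.0217

MRS = 3·(q_2−15)/(q_1−8). Tangency with p_1/p_2 gives q_2−15 = (1/3)·(p_1/p_2)·(q_1−8).
Substituting into the budget: q_1* = 8 + 0.75·(I − 8·p_1 − 15·p_2)/p_1, and q_2* = 15 + 0.25·(…)/p_2.
Discretionary income = 211 − 8·8.5 − 15·4.6 = 74; q_1* = 8 + 0.75·74/8.5 = 14.5294; q_2* = 15 + 0.25·74/4.6 = 19.0217.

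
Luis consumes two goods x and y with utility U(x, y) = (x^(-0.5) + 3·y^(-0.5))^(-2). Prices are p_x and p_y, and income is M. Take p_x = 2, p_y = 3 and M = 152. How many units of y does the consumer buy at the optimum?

y* = 35.6814

With the ratio pinned down, the budget gives x* = M/(p_x + p_y·(y/x)) and y* = (y/x)·x*.
Numerically y/x = 1.587401, so x* = 152/(2 + 3·1.587401) = 22.4779 and y* = 1.587401·22.4779 = 35.6814.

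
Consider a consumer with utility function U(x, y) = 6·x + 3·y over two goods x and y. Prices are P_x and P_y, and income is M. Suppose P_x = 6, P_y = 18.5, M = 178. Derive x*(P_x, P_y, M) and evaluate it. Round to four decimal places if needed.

Linear utility — the consumer picks whichever good has higher MU/price: 6/6 = 1 vs 3/18.5 = 0.1622.
x gives more utility per dollar, so spend all income on x: x* = M/P_x, y* = 0.
Numerically: x* = 29.6667, y* = 0.

x* = 29.6667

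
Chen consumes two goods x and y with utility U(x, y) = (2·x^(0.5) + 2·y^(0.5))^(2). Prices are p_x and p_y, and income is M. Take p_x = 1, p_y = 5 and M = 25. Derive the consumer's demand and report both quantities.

MU_x ∝ 2·x^(-0.5), MU_y ∝ 2·y^(-0.5), so MRS = (y/x)^(0.5) = p_x/p_y.
Solve for the ratio: y/x = [p_x/p_y]^(2).
Substitute y = (y/x)·x into the budget: x* = M/(p_x + p_y·(y/x)).
Numerically y/x = 0.04, so x* = 25/(1 + 5·0.04) = 20.8333 and y* = 0.04·20.8333 = 0.8333.

x* = 20.8333, y* = 0.8333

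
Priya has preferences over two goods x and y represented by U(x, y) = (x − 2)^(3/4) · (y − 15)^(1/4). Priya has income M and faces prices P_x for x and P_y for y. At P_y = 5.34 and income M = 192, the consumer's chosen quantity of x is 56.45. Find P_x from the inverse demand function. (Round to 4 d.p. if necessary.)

P_x = 1.5

MRS = 3·(y−15)/(x−2). Tangency with P_x/P_y gives y−15 = (1/3)·(P_x/P_y)·(x−2).
After buying the subsistence bundle (2, 15), a share 0.75 of the remaining income goes to x: x* = 2 + 0.75·(M − 2P_x − 15P_y)/P_x.
Set x* = 56.45 in the demand function and solve for P_x: P_x = 1.5.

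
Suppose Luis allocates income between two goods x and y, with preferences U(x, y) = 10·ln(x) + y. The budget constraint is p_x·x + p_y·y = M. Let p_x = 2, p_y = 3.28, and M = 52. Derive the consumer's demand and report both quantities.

Set MRS = p_x/p_y: (10/x)/1 = p_x/p_y.
So x*(p_x,p_y) = 10·p_y/p_x, independent of income; and y* = (M − 10·p_y)/p_y.
At the given prices: x* = 10·3.28/2 = 16.4, and y* = 5.8537.

x* = 16.4, y* = 5.8537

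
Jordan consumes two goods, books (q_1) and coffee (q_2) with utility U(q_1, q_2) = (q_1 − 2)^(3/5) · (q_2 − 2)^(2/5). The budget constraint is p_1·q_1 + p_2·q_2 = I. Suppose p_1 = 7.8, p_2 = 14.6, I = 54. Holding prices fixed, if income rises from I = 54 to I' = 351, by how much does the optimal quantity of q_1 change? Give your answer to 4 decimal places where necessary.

This is Cobb-Douglas in (q_1−2, q_2−2): tangency gives 0.6·p_2·(q_2−2) = 0.4·p_1·(q_1−2).
Substituting into the budget: q_1* = 2 + 0.6·(I − 2·p_1 − 2·p_2)/p_1, and q_2* = 2 + 0.4·(…)/p_2.
Discretionary income = 54 − 2·7.8 − 2·14.6 = 9.2; q_1* = 2 + 0.6·9.2/7.8 = 2.7077.
At I' = 351: q_1* = 25.5538. Change: 25.5538 − 2.7077 = 22.8462.

Δq_1* = 22.8462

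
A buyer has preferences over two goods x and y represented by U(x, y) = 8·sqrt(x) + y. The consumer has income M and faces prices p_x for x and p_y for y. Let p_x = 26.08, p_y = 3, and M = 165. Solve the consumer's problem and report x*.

Set MRS = p_x/p_y: 4·x^(−1/2) = p_x/p_y.
Thus x* = (4·p_y/p_x)² — independent of M — with the rest of income spent on y.
Plugging in: x* = (4·3/26.08)² = 0.2117.

x* = 0.2117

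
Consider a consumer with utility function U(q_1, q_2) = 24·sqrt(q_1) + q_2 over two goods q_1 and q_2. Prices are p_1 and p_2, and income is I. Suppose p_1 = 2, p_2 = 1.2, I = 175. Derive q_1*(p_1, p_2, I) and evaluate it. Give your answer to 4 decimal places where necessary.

MU_q_1 = 12/√q_1, MU_q_2 = 1. Tangency: 12/√q_1 = p_1/p_2.
Solve: √q_1 = 12·p_2/p_1, so q_1*(p_1,p_2) = (12·p_2/p_1)², and q_2* = (I − p_1·q_1*)/p_2.
Plugging in: q_1* = (12·1.2/2)² = 51.84.

q_1* = 51.84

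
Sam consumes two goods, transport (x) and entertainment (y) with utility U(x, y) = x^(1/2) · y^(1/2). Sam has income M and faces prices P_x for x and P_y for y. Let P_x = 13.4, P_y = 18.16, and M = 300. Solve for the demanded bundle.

x* = 11.194, y* = 8.2599

Demand: x*(P_x,P_y,M) = 0.5·M/P_x and y* = 0.5·M/P_y.
At P_x=13.4, P_y=18.16, M=300: x* = 0.5·300/13.4 = 11.194, y* = 8.2599.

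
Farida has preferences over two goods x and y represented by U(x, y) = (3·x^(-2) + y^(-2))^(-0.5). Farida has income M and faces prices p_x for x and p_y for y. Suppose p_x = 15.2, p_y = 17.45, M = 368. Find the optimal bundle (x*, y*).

MU_x ∝ 3·x^(-3), MU_y ∝ y^(-3), so MRS = 3·(y/x)^(3) = p_x/p_y.
Solve for the ratio: y/x = [(1/3)·p_x/p_y]^(1/3).
With the ratio pinned down, the budget gives x* = M/(p_x + p_y·(y/x)) and y* = (y/x)·x*.
Numerically y/x = 0.662179, so x* = 368/(15.2 + 17.45·0.662179) = 13.7544 and y* = 0.662179·13.7544 = 9.1079.

x* = 13.7544, y* = 9.1079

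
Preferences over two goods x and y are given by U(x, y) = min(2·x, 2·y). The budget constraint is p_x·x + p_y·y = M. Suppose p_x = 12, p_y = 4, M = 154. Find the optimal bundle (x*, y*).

Leontief preferences: the optimum is at the kink where x/2 = y/2, i.e. y = x.
Budget: p_x·x + p_y·x = M, so (2·p_x + 2·p_y)·x = 2·M.
Demand: x*(p_x,p_y,M) = 2·M/(2·p_x + 2·p_y), y* = 2·M/(2·p_x + 2·p_y).
Here 2·12 + 2·4 = 32, giving x* = 9.625 and y* = 9.625.

x* = 9.625, y* = 9.625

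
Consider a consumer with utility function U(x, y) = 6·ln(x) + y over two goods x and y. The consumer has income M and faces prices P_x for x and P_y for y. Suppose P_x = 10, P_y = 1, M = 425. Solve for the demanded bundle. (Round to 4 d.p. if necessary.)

Set MRS = P_x/P_y: (6/x)/1 = P_x/P_y.
So x*(P_x,P_y) = 6·P_y/P_x, independent of income; and y* = (M − 6·P_y)/P_y.
At the given prices: x* = 6·1/10 = 0.6, and y* = 419.

x* = 0.6, y* = 419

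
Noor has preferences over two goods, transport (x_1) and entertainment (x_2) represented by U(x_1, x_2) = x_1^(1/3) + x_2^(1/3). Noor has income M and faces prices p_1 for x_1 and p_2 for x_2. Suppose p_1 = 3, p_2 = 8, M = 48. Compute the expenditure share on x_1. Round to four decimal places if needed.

Substitute x_2 = (x_2/x_1)·x_1 into the budget: x_1* = M/(p_1 + p_2·(x_2/x_1)).
Numerically x_2/x_1 = 0.22964, so x_1* = 48/(3 + 8·0.22964) = 9.9233 and x_2* = 0.22964·9.9233 = 2.2788.
Expenditure on x_1: 3·9.9233 = 29.7698; share = 0.6202.

share on x_1 = 0.6202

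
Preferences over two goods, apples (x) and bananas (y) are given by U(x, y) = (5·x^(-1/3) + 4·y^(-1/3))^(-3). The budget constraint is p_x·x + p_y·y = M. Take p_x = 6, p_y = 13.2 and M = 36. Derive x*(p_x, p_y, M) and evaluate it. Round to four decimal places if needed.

From the CES first-order condition, (5/4)·(y/x)^(4/3) = p_x/p_y.
Hence y/x = ((4/5)·p_x/p_y)^(1/(4/3)), i.e. raised to the 0.75 power.
With the ratio pinned down, the budget gives x* = M/(p_x + p_y·(y/x)) and y* = (y/x)·x*.
Numerically y/x = 0.468274, so x* = 36/(6 + 13.2·0.468274) = 2.9554.

x* = 2.9554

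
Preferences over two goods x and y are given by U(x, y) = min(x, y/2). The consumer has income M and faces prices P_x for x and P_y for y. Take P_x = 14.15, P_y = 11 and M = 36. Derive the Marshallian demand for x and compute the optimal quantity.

Leontief preferences: the optimum is at the kink where x/1 = y/2, i.e. y = 2·x.
Budget: P_x·x + P_y·2·x = M, so (P_x + 2·P_y)·x = M.
Demand: x*(P_x,P_y,M) = M/(P_x + 2·P_y), y* = 2·M/(P_x + 2·P_y).
Here 14.15 + 2·11 = 36.15, giving x* = 0.9959.

x* = 0.9959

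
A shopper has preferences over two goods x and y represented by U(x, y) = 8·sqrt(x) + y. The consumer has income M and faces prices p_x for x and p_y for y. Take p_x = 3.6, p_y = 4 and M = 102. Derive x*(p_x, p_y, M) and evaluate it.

Utility is quasi-linear in y; the FOC for x is 4/√x = p_x/p_y.
Solve: √x = 4·p_y/p_x, so x*(p_x,p_y) = (4·p_y/p_x)², and y* = (M − p_x·x*)/p_y.
Plugging in: x* = (4·4/3.6)² = 19.7531.

x* = 19.7531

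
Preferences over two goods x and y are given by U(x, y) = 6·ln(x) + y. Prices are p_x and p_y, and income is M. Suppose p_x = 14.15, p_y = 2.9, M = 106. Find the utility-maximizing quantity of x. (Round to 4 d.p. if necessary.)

x* = 1.2297

So x*(p_x,p_y) = 6·p_y/p_x, independent of income; and y* = (M − 6·p_y)/p_y.
At the given prices: x* = 6·2.9/14.15 = 1.2297.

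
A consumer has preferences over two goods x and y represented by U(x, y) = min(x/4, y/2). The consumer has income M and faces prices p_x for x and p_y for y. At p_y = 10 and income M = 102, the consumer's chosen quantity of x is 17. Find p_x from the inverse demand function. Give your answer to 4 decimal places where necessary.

Leontief preferences: the optimum is at the kink where x/4 = y/2, i.e. y = (1/2)·x.
Budget: p_x·x + p_y·(1/2)·x = M, so (4·p_x + 2·p_y)·x = 4·M.
Demand: x*(p_x,p_y,M) = 4·M/(4·p_x + 2·p_y), y* = 2·M/(4·p_x + 2·p_y).
Set x* = 17 in the demand function and solve for p_x: p_x = 1.

p_x = 1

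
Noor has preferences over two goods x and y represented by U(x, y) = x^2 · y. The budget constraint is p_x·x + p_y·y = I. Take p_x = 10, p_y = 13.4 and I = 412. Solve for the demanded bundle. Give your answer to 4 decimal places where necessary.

x* = 27.4667, y* = 10.2488

MU_x/MU_y = (2·y)/(x); tangency sets this equal to p_x/p_y.
Rearranging, p_y·y = (1/2)·p_x·x. Substituting into the budget gives p_x·x·(1 + (1/2)) = I.
Demand: x*(p_x,p_y,I) = 2/3·I/p_x and y* = 1/3·I/p_y.
At p_x=10, p_y=13.4, I=412: x* = 2/3·412/10 = 27.4667, y* = 10.2488.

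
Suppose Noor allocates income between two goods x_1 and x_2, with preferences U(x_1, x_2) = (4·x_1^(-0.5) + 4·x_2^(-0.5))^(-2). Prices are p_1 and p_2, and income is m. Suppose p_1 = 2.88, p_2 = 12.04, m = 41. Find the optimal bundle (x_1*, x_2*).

MU_x_1 ∝ 4·x_1^(-1.5), MU_x_2 ∝ 4·x_2^(-1.5), so MRS = (x_2/x_1)^(1.5) = p_1/p_2.
Hence x_2/x_1 = (p_1/p_2)^(1/(1.5)), i.e. raised to the 2/3 power.
Substitute x_2 = (x_2/x_1)·x_1 into the budget: x_1* = m/(p_1 + p_2·(x_2/x_1)).
Numerically x_2/x_1 = 0.38534, so x_1* = 41/(2.88 + 12.04·0.38534) = 5.4525 and x_2* = 0.38534·5.4525 = 2.1011.

x_1* = 5.4525, x_2* = 2.1011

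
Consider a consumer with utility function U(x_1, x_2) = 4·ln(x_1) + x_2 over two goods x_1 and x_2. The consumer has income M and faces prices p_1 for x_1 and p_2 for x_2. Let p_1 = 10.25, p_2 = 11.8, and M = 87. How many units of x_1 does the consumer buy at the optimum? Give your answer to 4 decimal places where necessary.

MU_x_1 = 4/x_1, MU_x_2 = 1. Tangency: 4/x_1 = p_1/p_2.
So x_1*(p_1,p_2) = 4·p_2/p_1, independent of income; and x_2* = (M − 4·p_2)/p_2.
At the given prices: x_1* = 4·11.8/10.25 = 4.6049.

x_1* = 4.6049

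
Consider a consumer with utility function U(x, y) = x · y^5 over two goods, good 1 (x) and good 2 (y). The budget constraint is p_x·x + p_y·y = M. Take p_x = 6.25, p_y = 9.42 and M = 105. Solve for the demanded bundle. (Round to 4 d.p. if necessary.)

Tangency: MRS = (1/5)·y/x = p_x/p_y.
So p_y·y = 5·p_x·x; combined with the budget, a share 1/6 of income goes to x.
Demand: x*(p_x,p_y,M) = 1/6·M/p_x and y* = 5/6·M/p_y.
At p_x=6.25, p_y=9.42, M=105: x* = 1/6·105/6.25 = 2.8, y* = 9.2887.

x* = 2.8, y* = 9.2887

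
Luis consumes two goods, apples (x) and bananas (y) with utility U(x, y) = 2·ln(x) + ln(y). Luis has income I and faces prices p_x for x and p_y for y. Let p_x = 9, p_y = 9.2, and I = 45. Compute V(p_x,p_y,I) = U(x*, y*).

V = 2.8968

MU_x/MU_y = (2·y)/(x); tangency sets this equal to p_x/p_y.
So 2·p_y·y = p_x·x; combined with the budget, a share 2/3 of income goes to x.
Demand: x*(p_x,p_y,I) = 2/3·I/p_x and y* = 1/3·I/p_y.
At p_x=9, p_y=9.2, I=45: x* = 2/3·45/9 = 3.3333, y* = 1.6304.
Utility at the optimum: U(3.3333, 1.6304) = 2.8968.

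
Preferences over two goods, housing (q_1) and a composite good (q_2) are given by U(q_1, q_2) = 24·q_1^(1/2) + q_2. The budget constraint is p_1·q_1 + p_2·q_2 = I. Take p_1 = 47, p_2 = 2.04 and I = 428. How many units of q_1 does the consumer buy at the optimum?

Solve: √q_1 = 12·p_2/p_1, so q_1*(p_1,p_2) = (12·p_2/p_1)², and q_2* = (I − p_1·q_1*)/p_2.
Plugging in: q_1* = (12·2.04/47)² = 0.2713.

q_1* = 0.2713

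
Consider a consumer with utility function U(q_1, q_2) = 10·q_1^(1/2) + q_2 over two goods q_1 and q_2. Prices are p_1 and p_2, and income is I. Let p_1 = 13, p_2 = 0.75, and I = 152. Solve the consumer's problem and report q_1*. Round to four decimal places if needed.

q_1* = 0.0832

Thus q_1* = (5·p_2/p_1)² — independent of I — with the rest of income spent on q_2.
Plugging in: q_1* = (5·0.75/13)² = 0.0832.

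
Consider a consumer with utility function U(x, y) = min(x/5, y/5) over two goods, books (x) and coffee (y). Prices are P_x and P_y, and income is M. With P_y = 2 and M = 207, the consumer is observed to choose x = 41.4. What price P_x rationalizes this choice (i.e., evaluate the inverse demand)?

With perfect complements, no substitution: consume in ratio x:y = 5:5.
Budget: P_x·x + P_y·x = M, so (5·P_x + 5·P_y)·x = 5·M.
Demand: x*(P_x,P_y,M) = 5·M/(5·P_x + 5·P_y), y* = 5·M/(5·P_x + 5·P_y).
Set x* = 41.4 in the demand function and solve for P_x: P_x = 3.

P_x = 3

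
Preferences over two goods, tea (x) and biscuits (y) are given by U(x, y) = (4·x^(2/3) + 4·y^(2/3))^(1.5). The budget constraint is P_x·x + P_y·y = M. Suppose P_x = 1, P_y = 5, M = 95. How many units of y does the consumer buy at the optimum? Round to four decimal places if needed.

y* = 0.7308

MU_x ∝ 4·x^(-1/3), MU_y ∝ 4·y^(-1/3), so MRS = (y/x)^(1/3) = P_x/P_y.
Hence y/x = (P_x/P_y)^(1/(1/3)), i.e. raised to the 3 power.
Substitute y = (y/x)·x into the budget: x* = M/(P_x + P_y·(y/x)).
Numerically y/x = 0.008, so x* = 95/(1 + 5·0.008) = 91.3462 and y* = 0.008·91.3462 = 0.7308.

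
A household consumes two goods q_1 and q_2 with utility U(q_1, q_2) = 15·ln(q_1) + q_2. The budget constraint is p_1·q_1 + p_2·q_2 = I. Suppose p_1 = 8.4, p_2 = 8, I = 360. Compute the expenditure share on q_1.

So q_1*(p_1,p_2) = 15·p_2/p_1, independent of income; and q_2* = (I − 15·p_2)/p_2.
At the given prices: q_1* = 15·8/8.4 = 14.2857, and q_2* = 30.
Expenditure on q_1: 8.4·14.2857 = 120; share = 0.3333.

share on q_1 = 0.3333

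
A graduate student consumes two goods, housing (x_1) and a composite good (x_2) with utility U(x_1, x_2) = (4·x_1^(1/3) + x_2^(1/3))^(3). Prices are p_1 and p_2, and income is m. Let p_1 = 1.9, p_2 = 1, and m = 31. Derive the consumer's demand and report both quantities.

MU_x_1 ∝ 4·x_1^(-2/3), MU_x_2 ∝ x_2^(-2/3), so MRS = 4·(x_2/x_1)^(2/3) = p_1/p_2.
Solve for the ratio: x_2/x_1 = [(1/4)·p_1/p_2]^(1.5).
With the ratio pinned down, the budget gives x_1* = m/(p_1 + p_2·(x_2/x_1)) and x_2* = (x_2/x_1)·x_1*.
Numerically x_2/x_1 = 0.327371, so x_1* = 31/(1.9 + 1·0.327371) = 13.9178 and x_2* = 0.327371·13.9178 = 4.5563.

x_1* = 13.9178, x_2* = 4.5563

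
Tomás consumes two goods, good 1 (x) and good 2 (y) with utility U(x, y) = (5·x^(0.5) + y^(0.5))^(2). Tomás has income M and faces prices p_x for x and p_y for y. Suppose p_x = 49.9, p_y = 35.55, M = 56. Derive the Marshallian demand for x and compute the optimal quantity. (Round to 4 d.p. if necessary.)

MU_x ∝ 5·x^(-0.5), MU_y ∝ y^(-0.5), so MRS = 5·(y/x)^(0.5) = p_x/p_y.
Solve for the ratio: y/x = [(1/5)·p_x/p_y]^(2).
Substitute y = (y/x)·x into the budget: x* = M/(p_x + p_y·(y/x)).
Numerically y/x = 0.07881, so x* = 56/(49.9 + 35.55·0.07881) = 1.0626.

x* = 1.0626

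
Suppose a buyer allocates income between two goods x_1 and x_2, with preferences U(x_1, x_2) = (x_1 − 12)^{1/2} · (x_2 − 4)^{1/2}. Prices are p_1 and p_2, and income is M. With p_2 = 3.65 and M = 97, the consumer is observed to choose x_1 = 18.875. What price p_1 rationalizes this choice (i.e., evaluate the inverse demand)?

MRS = (x_2−4)/(x_1−12). Tangency with p_1/p_2 gives x_2−4 = (p_1/p_2)·(x_1−12).
Substituting into the budget: x_1* = 12 + 0.5·(M − 12·p_1 − 4·p_2)/p_1, and x_2* = 4 + 0.5·(…)/p_2.
Set x_1* = 18.875 in the demand function and solve for p_1: p_1 = 3.2.

p_1 = 3.2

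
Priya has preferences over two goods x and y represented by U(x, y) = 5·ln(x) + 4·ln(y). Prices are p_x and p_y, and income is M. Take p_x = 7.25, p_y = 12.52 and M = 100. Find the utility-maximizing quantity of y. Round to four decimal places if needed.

y* = 3.5499

Tangency: MRS = (5/4)·y/x = p_x/p_y.
Rearranging, p_y·y = (4/5)·p_x·x. Substituting into the budget gives p_x·x·(1 + (4/5)) = M.
Demand: x*(p_x,p_y,M) = 5/9·M/p_x and y* = 4/9·M/p_y.
At p_x=7.25, p_y=12.52, M=100: y* = 4/9·100/12.52 = 3.5499.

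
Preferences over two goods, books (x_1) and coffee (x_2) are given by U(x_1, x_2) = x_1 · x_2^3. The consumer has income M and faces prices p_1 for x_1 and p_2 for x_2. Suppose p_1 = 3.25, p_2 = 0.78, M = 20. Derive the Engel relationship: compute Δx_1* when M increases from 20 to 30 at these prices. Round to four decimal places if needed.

Δx_1* = 0.7692

Demand: x_1*(p_1,p_2,M) = 0.25·M/p_1 and x_2* = 0.75·M/p_2.
At p_1=3.25, p_2=0.78, M=20: x_1* = 0.25·20/3.25 = 1.5385.
At M' = 30: x_1* = 2.3077. Change: 2.3077 − 1.5385 = 0.7692.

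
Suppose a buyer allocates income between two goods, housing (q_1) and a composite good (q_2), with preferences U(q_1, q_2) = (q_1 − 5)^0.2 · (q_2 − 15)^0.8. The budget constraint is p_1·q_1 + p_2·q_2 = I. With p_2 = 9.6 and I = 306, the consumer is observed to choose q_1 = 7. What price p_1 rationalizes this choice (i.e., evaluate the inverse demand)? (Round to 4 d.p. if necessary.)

p_1 = 10.8

Let q_1' = q_1−5, q_2' = q_2−15. MRS = (1/4)·q_2'/q_1' = p_1/p_2.
Substituting into the budget: q_1* = 5 + 0.2·(I − 5·p_1 − 15·p_2)/p_1, and q_2* = 15 + 0.8·(…)/p_2.
Set q_1* = 7 in the demand function and solve for p_1: p_1 = 10.8.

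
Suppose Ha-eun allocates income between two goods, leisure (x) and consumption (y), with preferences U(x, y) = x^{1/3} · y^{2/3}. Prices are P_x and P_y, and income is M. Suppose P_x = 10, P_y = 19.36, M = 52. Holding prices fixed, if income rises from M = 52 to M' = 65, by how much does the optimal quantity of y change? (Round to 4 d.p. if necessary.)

The MRS is (1/2)·y/x. Set MRS = P_x/P_y.
So 1/3·P_y·y = 2/3·P_x·x; combined with the budget, a share 1/3 of income goes to x.
Demand: x*(P_x,P_y,M) = 1/3·M/P_x and y* = 2/3·M/P_y.
At P_x=10, P_y=19.36, M=52: y* = 2/3·52/19.36 = 1.7906.
At M' = 65: y* = 2.2383. Change: 2.2383 − 1.7906 = 0.4477.

Δy* = 0.4477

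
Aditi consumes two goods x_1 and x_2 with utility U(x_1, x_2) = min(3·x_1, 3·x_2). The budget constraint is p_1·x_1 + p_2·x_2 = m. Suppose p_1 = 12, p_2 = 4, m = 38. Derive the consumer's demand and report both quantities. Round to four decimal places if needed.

Leontief preferences: the optimum is at the kink where x_1/3 = x_2/3, i.e. x_2 = x_1.
Budget: p_1·x_1 + p_2·x_1 = m, so (3·p_1 + 3·p_2)·x_1 = 3·m.
Demand: x_1*(p_1,p_2,m) = 3·m/(3·p_1 + 3·p_2), x_2* = 3·m/(3·p_1 + 3·p_2).
Here 3·12 + 3·4 = 48, giving x_1* = 2.375 and x_2* = 2.375.

x_1* = 2.375, x_2* = 2.375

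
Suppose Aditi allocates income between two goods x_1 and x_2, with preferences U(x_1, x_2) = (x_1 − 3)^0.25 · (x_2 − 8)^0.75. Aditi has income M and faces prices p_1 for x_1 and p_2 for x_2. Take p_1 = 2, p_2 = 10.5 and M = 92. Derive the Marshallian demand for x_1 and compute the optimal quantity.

x_1* = 3.25

This is Cobb-Douglas in (x_1−3, x_2−8): tangency gives 0.25·p_2·(x_2−8) = 0.75·p_1·(x_1−3).
Substituting into the budget: x_1* = 3 + 0.25·(M − 3·p_1 − 8·p_2)/p_1, and x_2* = 8 + 0.75·(…)/p_2.
Discretionary income = 92 − 3·2 − 8·10.5 = 2; x_1* = 3 + 0.25·2/2 = 3.25.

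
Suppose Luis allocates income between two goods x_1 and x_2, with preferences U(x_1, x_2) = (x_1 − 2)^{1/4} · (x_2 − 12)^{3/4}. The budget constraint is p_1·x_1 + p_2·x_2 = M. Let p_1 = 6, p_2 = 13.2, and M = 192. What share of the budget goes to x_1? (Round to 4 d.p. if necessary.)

Let x_1' = x_1−2, x_2' = x_2−12. MRS = (1/3)·x_2'/x_1' = p_1/p_2.
Substituting into the budget: x_1* = 2 + 0.25·(M − 2·p_1 − 12·p_2)/p_1, and x_2* = 12 + 0.75·(…)/p_2.
Discretionary income = 192 − 2·6 − 12·13.2 = 21.6; x_1* = 2 + 0.25·21.6/6 = 2.9; x_2* = 12 + 0.75·21.6/13.2 = 13.2273.
Expenditure on x_1: 6·2.9 = 17.4; share = 0.0906.

share on x_1 = 0.0906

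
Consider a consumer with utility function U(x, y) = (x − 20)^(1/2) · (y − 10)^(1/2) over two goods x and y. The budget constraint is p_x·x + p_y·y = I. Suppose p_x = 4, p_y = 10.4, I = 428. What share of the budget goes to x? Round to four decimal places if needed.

MRS = (y−10)/(x−20). Tangency with p_x/p_y gives y−10 = (p_x/p_y)·(x−20).
Substituting into the budget: x* = 20 + 0.5·(I − 20·p_x − 10·p_y)/p_x, and y* = 10 + 0.5·(…)/p_y.
Discretionary income = 428 − 20·4 − 10·10.4 = 244; x* = 20 + 0.5·244/4 = 50.5; y* = 10 + 0.5·244/10.4 = 21.7308.
Expenditure on x: 4·50.5 = 202; share = 0.472.

share on x = 0.472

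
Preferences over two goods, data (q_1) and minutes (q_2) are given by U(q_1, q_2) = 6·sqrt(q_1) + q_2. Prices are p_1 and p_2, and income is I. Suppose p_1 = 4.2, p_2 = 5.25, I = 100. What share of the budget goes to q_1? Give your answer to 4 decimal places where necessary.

share on q_1 = 0.5906

Set MRS = p_1/p_2: 3·q_1^(−1/2) = p_1/p_2.
Solve: √q_1 = 3·p_2/p_1, so q_1*(p_1,p_2) = (3·p_2/p_1)², and q_2* = (I − p_1·q_1*)/p_2.
Plugging in: q_1* = (3·5.25/4.2)² = 14.0625, q_2* = 7.7976.
Expenditure on q_1: 4.2·14.0625 = 59.0625; share = 0.5906.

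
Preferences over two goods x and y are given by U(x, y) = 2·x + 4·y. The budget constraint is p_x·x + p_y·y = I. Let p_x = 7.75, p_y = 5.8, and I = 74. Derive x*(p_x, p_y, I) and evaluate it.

x* = 0

Perfect substitutes: compare marginal utility per dollar. 2/p_x vs 4/p_y → 0.2581 vs 0.6897.
y gives more utility per dollar, so spend all income on y: y* = I/p_y, x* = 0.
Numerically: x* = 0, y* = 12.7586.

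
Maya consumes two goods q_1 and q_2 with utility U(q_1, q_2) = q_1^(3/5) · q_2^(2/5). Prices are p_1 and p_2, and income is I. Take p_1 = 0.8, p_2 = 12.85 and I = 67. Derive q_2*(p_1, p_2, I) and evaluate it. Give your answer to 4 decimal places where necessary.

The MRS is (3/2)·q_2/q_1. Set MRS = p_1/p_2.
So 0.6·p_2·q_2 = 0.4·p_1·q_1; combined with the budget, a share 0.6 of income goes to q_1.
Demand: q_1*(p_1,p_2,I) = 0.6·I/p_1 and q_2* = 0.4·I/p_2.
At p_1=0.8, p_2=12.85, I=67: q_2* = 0.4·67/12.85 = 2.0856.

q_2* = 2.0856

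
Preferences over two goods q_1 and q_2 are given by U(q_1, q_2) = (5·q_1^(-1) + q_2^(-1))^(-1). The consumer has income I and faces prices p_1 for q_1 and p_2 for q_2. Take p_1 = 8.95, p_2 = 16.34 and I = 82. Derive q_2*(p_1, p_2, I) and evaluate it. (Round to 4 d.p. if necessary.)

q_2* = 1.8902

MU_q_1 ∝ 5·q_1^(-2), MU_q_2 ∝ q_2^(-2), so MRS = 5·(q_2/q_1)^(2) = p_1/p_2.
Solve for the ratio: q_2/q_1 = [(1/5)·p_1/p_2]^(0.5).
Substitute q_2 = (q_2/q_1)·q_1 into the budget: q_1* = I/(p_1 + p_2·(q_2/q_1)).
Numerically q_2/q_1 = 0.330979, so q_1* = 82/(8.95 + 16.34·0.330979) = 5.711 and q_2* = 0.330979·5.711 = 1.8902.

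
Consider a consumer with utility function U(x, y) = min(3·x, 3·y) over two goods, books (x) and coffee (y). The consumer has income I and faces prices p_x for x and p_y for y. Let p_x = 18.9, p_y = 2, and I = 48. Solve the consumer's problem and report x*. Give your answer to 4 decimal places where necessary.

Leontief preferences: the optimum is at the kink where x/3 = y/3, i.e. y = x.
Budget: p_x·x + p_y·x = I, so (3·p_x + 3·p_y)·x = 3·I.
Demand: x*(p_x,p_y,I) = 3·I/(3·p_x + 3·p_y), y* = 3·I/(3·p_x + 3·p_y).
Here 3·18.9 + 3·2 = 62.7, giving x* = 2.2967.

x* = 2.2967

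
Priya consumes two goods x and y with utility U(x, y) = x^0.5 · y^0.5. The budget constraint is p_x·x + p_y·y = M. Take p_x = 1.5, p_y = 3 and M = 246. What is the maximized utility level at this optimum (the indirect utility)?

Demand: x*(p_x,p_y,M) = 0.5·M/p_x and y* = 0.5·M/p_y.
At p_x=1.5, p_y=3, M=246: x* = 0.5·246/1.5 = 82, y* = 41.
Utility at the optimum: U(82, 41) = 57.9828.

V = 57.9828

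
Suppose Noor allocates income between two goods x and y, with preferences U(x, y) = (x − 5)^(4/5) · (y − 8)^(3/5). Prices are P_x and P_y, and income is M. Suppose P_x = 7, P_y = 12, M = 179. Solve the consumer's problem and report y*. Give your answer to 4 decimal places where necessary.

Let x' = x−5, y' = y−8. MRS = (4/3)·y'/x' = P_x/P_y.
Substituting into the budget: x* = 5 + 4/7·(M − 5·P_x − 8·P_y)/P_x, and y* = 8 + 3/7·(…)/P_y.
Discretionary income = 179 − 5·7 − 8·12 = 48; y* = 8 + 3/7·48/12 = 9.7143.

y* = 9.7143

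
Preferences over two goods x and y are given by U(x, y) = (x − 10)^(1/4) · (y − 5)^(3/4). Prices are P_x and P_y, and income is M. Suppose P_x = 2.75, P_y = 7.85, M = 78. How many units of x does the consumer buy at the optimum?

x* = 11.0227

MRS = (1/3)·(y−5)/(x−10). Tangency with P_x/P_y gives y−5 = 3·(P_x/P_y)·(x−10).
After buying the subsistence bundle (10, 5), a share 0.25 of the remaining income goes to x: x* = 10 + 0.25·(M − 10P_x − 5P_y)/P_x.
Discretionary income = 78 − 10·2.75 − 5·7.85 = 11.25; x* = 10 + 0.25·11.25/2.75 = 11.0227.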